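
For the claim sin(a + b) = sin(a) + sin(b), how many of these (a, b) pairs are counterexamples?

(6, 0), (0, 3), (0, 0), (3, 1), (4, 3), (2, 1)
Testing each pair:
(6, 0): LHS = sin(6) ≈ -0.2794, RHS = sin(6) ≈ -0.2794 → satisfies claim
(0, 3): LHS = sin(3) ≈ 0.1411, RHS = sin(3) ≈ 0.1411 → satisfies claim
(0, 0): LHS = 0, RHS = 0 → satisfies claim
(3, 1): LHS = sin(4) ≈ -0.7568, RHS = sin(3) + sin(1) ≈ 0.9826 → counterexample
(4, 3): LHS = sin(7) ≈ 0.657, RHS = sin(4) + sin(3) ≈ -0.6157 → counterexample
(2, 1): LHS = sin(3) ≈ 0.1411, RHS = sin(1) + sin(2) ≈ 1.751 → counterexample

That makes 3 counterexamples.

Answer: 3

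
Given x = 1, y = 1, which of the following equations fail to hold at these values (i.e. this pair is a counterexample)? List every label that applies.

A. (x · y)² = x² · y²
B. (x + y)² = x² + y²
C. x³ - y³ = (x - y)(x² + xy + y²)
Evaluating each claim at the given values:
A. LHS = 1, RHS = 1 → holds here (LHS = RHS)
B. LHS = 4, RHS = 2 → fails here (LHS ≠ RHS)
C. LHS = 0, RHS = 0 → holds here (LHS = RHS)

Answer: B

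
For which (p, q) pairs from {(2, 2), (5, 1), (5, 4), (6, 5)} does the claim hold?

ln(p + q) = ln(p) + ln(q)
Testing each pair:
(2, 2): LHS = ln(4) ≈ 1.386, RHS = 2·ln(2) ≈ 1.386 → holds
(5, 1): LHS = ln(6) ≈ 1.792, RHS = ln(5) ≈ 1.609 → fails
(5, 4): LHS = ln(9) ≈ 2.197, RHS = ln(4) + ln(5) ≈ 2.996 → fails
(6, 5): LHS = ln(11) ≈ 2.398, RHS = ln(5) + ln(6) ≈ 3.401 → fails

1 of 4 pairs satisfies the claim.

Answer: (2, 2)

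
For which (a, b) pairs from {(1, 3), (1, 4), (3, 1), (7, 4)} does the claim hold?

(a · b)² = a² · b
(3, 1)

Testing each pair:
(1, 3): LHS = 9, RHS = 3 → fails
(1, 4): LHS = 16, RHS = 4 → fails
(3, 1): LHS = 9, RHS = 9 → holds
(7, 4): LHS = 784, RHS = 196 → fails

1 of 4 pairs satisfies the claim.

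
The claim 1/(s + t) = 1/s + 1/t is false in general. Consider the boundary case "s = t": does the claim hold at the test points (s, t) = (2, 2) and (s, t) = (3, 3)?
No, fails at both test points

At (2, 2): LHS = 1/4 ≠ RHS = 1
At (3, 3): LHS = 1/6 ≠ RHS = 2/3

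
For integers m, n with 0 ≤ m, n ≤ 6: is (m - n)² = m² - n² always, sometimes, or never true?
Sometimes true

It holds at (m, n) = (1, 1) (both sides equal 0), but fails at (m, n) = (4, 6) (LHS = 4, RHS = -20).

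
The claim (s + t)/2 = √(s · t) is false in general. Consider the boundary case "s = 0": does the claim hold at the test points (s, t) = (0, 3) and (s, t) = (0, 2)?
At (0, 3): LHS = 3/2 ≠ RHS = 0
At (0, 2): LHS = 1 ≠ RHS = 0

Answer: No, fails at both test points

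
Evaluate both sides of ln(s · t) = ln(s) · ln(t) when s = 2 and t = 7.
LHS = ln(2 · 7) = ln(14) ≈ 2.639
RHS = ln(2) · ln(7) ≈ 1.349

LHS ≠ RHS (they differ by about 1.29), so the equation does not hold here.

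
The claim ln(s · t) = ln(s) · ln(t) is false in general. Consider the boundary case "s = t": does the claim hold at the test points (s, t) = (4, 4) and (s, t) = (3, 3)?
At (4, 4): LHS = ln(16) ≈ 2.773 ≠ RHS = ln(4)² ≈ 1.922
At (3, 3): LHS = ln(9) ≈ 2.197 ≠ RHS = ln(3)² ≈ 1.207

Answer: No, fails at both test points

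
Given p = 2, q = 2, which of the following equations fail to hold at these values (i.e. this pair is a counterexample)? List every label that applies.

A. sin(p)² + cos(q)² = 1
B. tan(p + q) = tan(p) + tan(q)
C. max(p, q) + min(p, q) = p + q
Evaluating each claim at the given values:
A. LHS = cos(2)² + sin(2)² = 1, RHS = 1 → holds here (LHS = RHS)
B. LHS = tan(4) ≈ 1.158, RHS = 2·tan(2) ≈ -4.37 → fails here (LHS ≠ RHS)
C. LHS = 4, RHS = 4 → holds here (LHS = RHS)

Answer: B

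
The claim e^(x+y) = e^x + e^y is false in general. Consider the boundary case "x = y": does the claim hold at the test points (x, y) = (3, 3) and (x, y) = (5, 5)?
No, fails at both test points

At (3, 3): LHS = e^6 ≈ 403.4 ≠ RHS = 2·e^3 ≈ 40.17
At (5, 5): LHS = e^10 ≈ 22026.5 ≠ RHS = 2·e^5 ≈ 296.8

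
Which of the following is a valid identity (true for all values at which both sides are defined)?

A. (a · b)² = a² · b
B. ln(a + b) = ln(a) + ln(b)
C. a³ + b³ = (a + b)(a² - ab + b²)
C

A: fails at (4, 6) — LHS = 576, RHS = 96.
B: fails at (2, 7) — LHS = ln(9) ≈ 2.197, RHS = ln(2) + ln(7) ≈ 2.639.
C: holds — e.g. at (2, 7), both sides equal 351.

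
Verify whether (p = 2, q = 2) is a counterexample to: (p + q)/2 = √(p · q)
No

Substituting p = 2, q = 2:
LHS = (2 + 2)/2 = 2
RHS = √(2 · 2) = 2

The sides agree, so this pair does not disprove the claim.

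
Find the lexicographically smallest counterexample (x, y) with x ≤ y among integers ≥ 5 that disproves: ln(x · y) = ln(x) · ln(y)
Substituting (5, 5) into the claim:
LHS = ln(5 · 5) = ln(25) ≈ 3.219
RHS = ln(5) · ln(5) = ln(5)² ≈ 2.59

Since LHS ≠ RHS, this pair disproves the claim, and no lexicographically smaller pair (x ≤ y, integers ≥ 5) does.

For instance (5, 12) is also a counterexample (LHS = ln(60) ≈ 4.094, RHS = ln(5)·ln(12) ≈ 3.999), but it's lexicographically larger.

Answer: (x, y) = (5, 5)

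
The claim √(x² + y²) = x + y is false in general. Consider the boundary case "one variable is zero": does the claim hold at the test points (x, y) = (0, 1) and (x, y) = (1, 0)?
At (0, 1): LHS = 1, RHS = 1 → equal
At (1, 0): LHS = 1, RHS = 1 → equal

So the claim does hold at both of these boundary points, even though it is not an identity.

Answer: Yes, holds at both test points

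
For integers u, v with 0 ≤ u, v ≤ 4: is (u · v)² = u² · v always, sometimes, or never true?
Sometimes true

It holds at (u, v) = (3, 0) (both sides equal 0), but fails at (u, v) = (1, 3) (LHS = 9, RHS = 3).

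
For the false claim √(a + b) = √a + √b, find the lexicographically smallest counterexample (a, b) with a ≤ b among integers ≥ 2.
(a, b) = (2, 2)

Substituting (2, 2) into the claim:
LHS = √(2 + 2) = 2
RHS = √2 + √2 = 2·√(2) ≈ 2.828

Since LHS ≠ RHS, this pair disproves the claim, and no lexicographically smaller pair (a ≤ b, integers ≥ 2) does.

For instance (8, 9) is also a counterexample (LHS = √(17) ≈ 4.123, RHS = 2·√(2) + 3 ≈ 5.828), but it's lexicographically larger.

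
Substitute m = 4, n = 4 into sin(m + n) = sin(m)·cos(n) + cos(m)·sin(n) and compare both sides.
LHS = sin(4 + 4) = sin(8) ≈ 0.9894
RHS = sin(4)·cos(4) + cos(4)·sin(4) = 2·sin(4)·cos(4) ≈ 0.9894

LHS = RHS: the two sides agree.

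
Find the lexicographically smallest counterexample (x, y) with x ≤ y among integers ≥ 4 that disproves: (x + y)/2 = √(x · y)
(x, y) = (4, 5)

At (4, 4): both sides equal 4, so it holds there.

Substituting (4, 5) into the claim:
LHS = (4 + 5)/2 = 9/2
RHS = √(4 · 5) = 2·√(5) ≈ 4.472

Since LHS ≠ RHS, this pair disproves the claim, and no lexicographically smaller pair (x ≤ y, integers ≥ 4) does.

For instance (10, 11) is also a counterexample (LHS = 21/2, RHS = √(110) ≈ 10.49), but it's lexicographically larger.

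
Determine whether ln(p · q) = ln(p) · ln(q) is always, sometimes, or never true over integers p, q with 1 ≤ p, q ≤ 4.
It holds at (p, q) = (1, 1) (both sides equal 0), but fails at (p, q) = (1, 4) (LHS = ln(4) ≈ 1.386, RHS = 0).

Answer: Sometimes true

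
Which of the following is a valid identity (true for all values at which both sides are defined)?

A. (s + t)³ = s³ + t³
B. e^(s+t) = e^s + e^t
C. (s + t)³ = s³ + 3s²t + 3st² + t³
A: fails at (2, 5) — LHS = 343, RHS = 133.
B: fails at (4, 5) — LHS = e^9 ≈ 8103, RHS = e^4 + e^5 ≈ 203.
C: holds — e.g. at (0, 1), both sides equal 1.

Answer: C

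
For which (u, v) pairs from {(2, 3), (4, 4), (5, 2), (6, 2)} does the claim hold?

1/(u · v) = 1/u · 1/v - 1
Testing each pair:
(2, 3): LHS = 1/6, RHS = -5/6 → fails
(4, 4): LHS = 1/16, RHS = -15/16 → fails
(5, 2): LHS = 1/10, RHS = -9/10 → fails
(6, 2): LHS = 1/12, RHS = -11/12 → fails

No pair satisfies the claim.

Answer: None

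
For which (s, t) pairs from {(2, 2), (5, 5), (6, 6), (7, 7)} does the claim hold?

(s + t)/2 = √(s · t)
All pairs

Testing each pair:
(2, 2): LHS = 2, RHS = 2 → holds
(5, 5): LHS = 5, RHS = 5 → holds
(6, 6): LHS = 6, RHS = 6 → holds
(7, 7): LHS = 7, RHS = 7 → holds

Every pair satisfies the claim.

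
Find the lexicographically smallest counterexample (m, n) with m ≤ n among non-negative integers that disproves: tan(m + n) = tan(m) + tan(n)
(m, n) = (1, 1)

At (0, 5): both sides equal tan(5) ≈ -3.381, so it holds there.
At (0, 7): both sides equal tan(7) ≈ 0.8714, so it holds there.

Substituting (1, 1) into the claim:
LHS = tan(1 + 1) = tan(2) ≈ -2.185
RHS = tan(1) + tan(1) = 2·tan(1) ≈ 3.115

Since LHS ≠ RHS, this pair disproves the claim, and no lexicographically smaller pair (m ≤ n, non-negative integers) does.

For instance (1, 5) is also a counterexample (LHS = tan(6) ≈ -0.291, RHS = tan(5) + tan(1) ≈ -1.823), but it's lexicographically larger.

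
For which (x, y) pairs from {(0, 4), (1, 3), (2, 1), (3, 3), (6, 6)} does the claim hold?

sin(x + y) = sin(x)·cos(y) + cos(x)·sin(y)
All pairs

Testing each pair:
(0, 4): LHS = sin(4) ≈ -0.7568, RHS = sin(4) ≈ -0.7568 → holds
(1, 3): LHS = sin(4) ≈ -0.7568, RHS = sin(1)·cos(3) + sin(3)·cos(1) ≈ -0.7568 → holds
(2, 1): LHS = sin(3) ≈ 0.1411, RHS = sin(1)·cos(2) + sin(2)·cos(1) ≈ 0.1411 → holds
(3, 3): LHS = sin(6) ≈ -0.2794, RHS = 2·sin(3)·cos(3) ≈ -0.2794 → holds
(6, 6): LHS = sin(12) ≈ -0.5366, RHS = 2·sin(6)·cos(6) ≈ -0.5366 → holds

Every pair satisfies the claim.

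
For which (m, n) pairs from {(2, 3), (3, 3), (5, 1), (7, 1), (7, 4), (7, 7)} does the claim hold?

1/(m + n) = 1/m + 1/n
Testing each pair:
(2, 3): LHS = 1/5, RHS = 5/6 → fails
(3, 3): LHS = 1/6, RHS = 2/3 → fails
(5, 1): LHS = 1/6, RHS = 6/5 → fails
(7, 1): LHS = 1/8, RHS = 8/7 → fails
(7, 4): LHS = 1/11, RHS = 11/28 → fails
(7, 7): LHS = 1/14, RHS = 2/7 → fails

No pair satisfies the claim.

Answer: None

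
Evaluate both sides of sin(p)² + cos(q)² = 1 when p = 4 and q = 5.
LHS = sin(4)² + cos(5)² ≈ 0.6532
RHS = 1

LHS ≠ RHS (they differ by about 0.3468), so the equation does not hold here.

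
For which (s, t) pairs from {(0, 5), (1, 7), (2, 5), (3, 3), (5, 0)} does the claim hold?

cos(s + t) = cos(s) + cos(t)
Testing each pair:
(0, 5): LHS = cos(5) ≈ 0.2837, RHS = cos(5) + 1 ≈ 1.284 → fails
(1, 7): LHS = cos(8) ≈ -0.1455, RHS = cos(1) + cos(7) ≈ 1.294 → fails
(2, 5): LHS = cos(7) ≈ 0.7539, RHS = cos(2) + cos(5) ≈ -0.1325 → fails
(3, 3): LHS = cos(6) ≈ 0.9602, RHS = 2·cos(3) ≈ -1.98 → fails
(5, 0): LHS = cos(5) ≈ 0.2837, RHS = cos(5) + 1 ≈ 1.284 → fails

No pair satisfies the claim.

Answer: None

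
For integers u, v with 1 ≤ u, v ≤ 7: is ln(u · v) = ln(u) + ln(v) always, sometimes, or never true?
The identity holds for every pair in the range. For instance at (u, v) = (4, 2): both sides equal ln(8) ≈ 2.079.

Answer: Always true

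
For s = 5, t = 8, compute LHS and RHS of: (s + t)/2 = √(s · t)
LHS = (5 + 8)/2 = 13/2
RHS = √(5 · 8) = 2·√(10) ≈ 6.325

LHS ≠ RHS (they differ by about 0.1754), so the equation does not hold here.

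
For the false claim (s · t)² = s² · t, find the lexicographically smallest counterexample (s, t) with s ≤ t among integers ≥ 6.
Substituting (6, 6) into the claim:
LHS = (6 · 6)² = 1296
RHS = 6² · 6 = 216

Since LHS ≠ RHS, this pair disproves the claim, and no lexicographically smaller pair (s ≤ t, integers ≥ 6) does.

For instance (6, 7) is also a counterexample (LHS = 1764, RHS = 252), but it's lexicographically larger.

Answer: (s, t) = (6, 6)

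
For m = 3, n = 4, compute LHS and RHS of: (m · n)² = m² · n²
LHS = (3 · 4)² = 144
RHS = 3² · 4² = 144

LHS = RHS: the two sides agree.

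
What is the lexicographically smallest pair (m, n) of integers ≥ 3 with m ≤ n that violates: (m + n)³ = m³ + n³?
(m, n) = (3, 3)

Substituting (3, 3) into the claim:
LHS = (3 + 3)³ = 216
RHS = 3³ + 3³ = 54

Since LHS ≠ RHS, this pair disproves the claim, and no lexicographically smaller pair (m ≤ n, integers ≥ 3) does.

For instance (3, 6) is also a counterexample (LHS = 729, RHS = 243), but it's lexicographically larger.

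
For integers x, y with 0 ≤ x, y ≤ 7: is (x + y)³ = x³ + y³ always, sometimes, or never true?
Sometimes true

It holds at (x, y) = (4, 0) (both sides equal 64), but fails at (x, y) = (2, 6) (LHS = 512, RHS = 224).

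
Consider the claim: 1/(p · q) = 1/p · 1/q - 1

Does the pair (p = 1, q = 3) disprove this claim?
Substituting p = 1, q = 3:
LHS = 1/(1 · 3) = 1/3
RHS = 1/1 · 1/3 - 1 = -2/3

Since LHS ≠ RHS, this pair disproves the claim.

Answer: Yes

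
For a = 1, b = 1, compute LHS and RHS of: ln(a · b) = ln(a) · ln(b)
LHS = ln(1 · 1) = 0
RHS = ln(1) · ln(1) = 0

LHS = RHS: the two sides agree.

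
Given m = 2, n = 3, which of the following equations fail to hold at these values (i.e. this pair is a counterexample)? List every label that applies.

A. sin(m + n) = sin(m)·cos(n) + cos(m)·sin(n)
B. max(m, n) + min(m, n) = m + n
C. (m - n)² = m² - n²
Evaluating each claim at the given values:
A. LHS = sin(5) ≈ -0.9589, RHS = sin(2)·cos(3) + sin(3)·cos(2) ≈ -0.9589 → holds here (LHS = RHS)
B. LHS = 5, RHS = 5 → holds here (LHS = RHS)
C. LHS = 1, RHS = -5 → fails here (LHS ≠ RHS)

Answer: C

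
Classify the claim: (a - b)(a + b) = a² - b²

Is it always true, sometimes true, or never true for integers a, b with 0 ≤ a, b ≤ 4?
Always true

The identity holds for every pair in the range. For instance at (a, b) = (2, 3): both sides equal -5.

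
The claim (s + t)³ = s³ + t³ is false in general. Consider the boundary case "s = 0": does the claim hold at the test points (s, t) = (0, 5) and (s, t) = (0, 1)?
At (0, 5): LHS = 125, RHS = 125 → equal
At (0, 1): LHS = 1, RHS = 1 → equal

So the claim does hold at both of these boundary points, even though it is not an identity.

Answer: Yes, holds at both test points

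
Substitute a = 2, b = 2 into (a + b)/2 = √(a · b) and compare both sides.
LHS = (2 + 2)/2 = 2
RHS = √(2 · 2) = 2

LHS = RHS: the two sides agree.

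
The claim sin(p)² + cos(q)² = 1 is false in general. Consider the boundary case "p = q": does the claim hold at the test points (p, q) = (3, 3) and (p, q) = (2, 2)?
Yes, holds at both test points

At (3, 3): LHS = sin(3)² + cos(3)² = 1, RHS = 1 → equal
At (2, 2): LHS = cos(2)² + sin(2)² = 1, RHS = 1 → equal

So the claim does hold at both of these boundary points, even though it is not an identity.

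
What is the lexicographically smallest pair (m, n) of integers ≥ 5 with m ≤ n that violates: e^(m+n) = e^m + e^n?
(m, n) = (5, 5)

Substituting (5, 5) into the claim:
LHS = e^(5+5) = e^10 ≈ 22026.5
RHS = e^5 + e^5 = 2·e^5 ≈ 296.8

Since LHS ≠ RHS, this pair disproves the claim, and no lexicographically smaller pair (m ≤ n, integers ≥ 5) does.

For instance (6, 6) is also a counterexample (LHS = e^12 ≈ 162754.8, RHS = 2·e^6 ≈ 806.9), but it's lexicographically larger.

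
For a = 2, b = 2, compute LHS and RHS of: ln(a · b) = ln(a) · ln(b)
LHS = ln(2 · 2) = ln(4) ≈ 1.386
RHS = ln(2) · ln(2) = ln(2)² ≈ 0.4805

LHS ≠ RHS (they differ by about 0.9058), so the equation does not hold here.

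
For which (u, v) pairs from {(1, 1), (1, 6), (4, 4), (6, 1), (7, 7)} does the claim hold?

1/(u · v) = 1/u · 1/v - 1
None

Testing each pair:
(1, 1): LHS = 1, RHS = 0 → fails
(1, 6): LHS = 1/6, RHS = -5/6 → fails
(4, 4): LHS = 1/16, RHS = -15/16 → fails
(6, 1): LHS = 1/6, RHS = -5/6 → fails
(7, 7): LHS = 1/49, RHS = -48/49 → fails

No pair satisfies the claim.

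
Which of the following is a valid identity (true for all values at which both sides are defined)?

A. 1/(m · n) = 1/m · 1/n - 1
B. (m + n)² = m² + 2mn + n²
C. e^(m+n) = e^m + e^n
B

A: fails at (2, 4) — LHS = 1/8, RHS = -7/8.
B: holds — e.g. at (2, 4), both sides equal 36.
C: fails at (3, 4) — LHS = e^7 ≈ 1097, RHS = e^3 + e^4 ≈ 74.68.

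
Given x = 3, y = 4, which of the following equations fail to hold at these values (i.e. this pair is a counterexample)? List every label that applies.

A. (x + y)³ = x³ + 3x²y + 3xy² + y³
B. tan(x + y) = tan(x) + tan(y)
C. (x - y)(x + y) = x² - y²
B

Evaluating each claim at the given values:
A. LHS = 343, RHS = 343 → holds here (LHS = RHS)
B. LHS = tan(7) ≈ 0.8714, RHS = tan(3) + tan(4) ≈ 1.015 → fails here (LHS ≠ RHS)
C. LHS = -7, RHS = -7 → holds here (LHS = RHS)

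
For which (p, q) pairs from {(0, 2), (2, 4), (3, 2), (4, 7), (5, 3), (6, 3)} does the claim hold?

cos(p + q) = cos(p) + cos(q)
Testing each pair:
(0, 2): LHS = cos(2) ≈ -0.4161, RHS = cos(2) + 1 ≈ 0.5839 → fails
(2, 4): LHS = cos(6) ≈ 0.9602, RHS = cos(4) + cos(2) ≈ -1.07 → fails
(3, 2): LHS = cos(5) ≈ 0.2837, RHS = cos(3) + cos(2) ≈ -1.406 → fails
(4, 7): LHS = cos(11) ≈ 0.004426, RHS = cos(4) + cos(7) ≈ 0.1003 → fails
(5, 3): LHS = cos(8) ≈ -0.1455, RHS = cos(3) + cos(5) ≈ -0.7063 → fails
(6, 3): LHS = cos(9) ≈ -0.9111, RHS = cos(3) + cos(6) ≈ -0.02982 → fails

No pair satisfies the claim.

Answer: None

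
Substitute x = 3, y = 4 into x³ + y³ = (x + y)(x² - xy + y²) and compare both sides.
LHS = 3³ + 4³ = 91
RHS = (3 + 4)(3² - 3·4 + 4²) = 91

LHS = RHS: the two sides agree.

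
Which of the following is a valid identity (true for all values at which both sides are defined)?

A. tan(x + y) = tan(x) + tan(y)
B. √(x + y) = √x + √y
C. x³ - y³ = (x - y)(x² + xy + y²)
A: fails at (5, 5) — LHS = tan(10) ≈ 0.6484, RHS = 2·tan(5) ≈ -6.761.
B: fails at (2, 7) — LHS = 3, RHS = √(2) + √(7) ≈ 4.06.
C: holds — e.g. at (3, 3), both sides equal 0.

Answer: C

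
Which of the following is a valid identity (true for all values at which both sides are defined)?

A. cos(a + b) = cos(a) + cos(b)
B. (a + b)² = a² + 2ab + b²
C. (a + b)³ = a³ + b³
A: fails at (2, 7) — LHS = cos(9) ≈ -0.9111, RHS = cos(2) + cos(7) ≈ 0.3378.
B: holds — e.g. at (3, 5), both sides equal 64.
C: fails at (2, 4) — LHS = 216, RHS = 72.

Answer: B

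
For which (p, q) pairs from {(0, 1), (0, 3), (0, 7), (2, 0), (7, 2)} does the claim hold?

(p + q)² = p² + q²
(0, 1), (0, 3), (0, 7), (2, 0)

Testing each pair:
(0, 1): LHS = 1, RHS = 1 → holds
(0, 3): LHS = 9, RHS = 9 → holds
(0, 7): LHS = 49, RHS = 49 → holds
(2, 0): LHS = 4, RHS = 4 → holds
(7, 2): LHS = 81, RHS = 53 → fails

4 of 5 pairs satisfy the claim.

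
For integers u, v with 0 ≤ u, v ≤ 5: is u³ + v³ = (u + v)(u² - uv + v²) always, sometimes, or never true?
Always true

The identity holds for every pair in the range. For instance at (u, v) = (2, 1): both sides equal 9.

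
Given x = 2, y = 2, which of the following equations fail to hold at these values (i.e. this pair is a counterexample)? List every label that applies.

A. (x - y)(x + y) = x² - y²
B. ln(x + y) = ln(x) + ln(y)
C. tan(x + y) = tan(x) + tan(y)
Evaluating each claim at the given values:
A. LHS = 0, RHS = 0 → holds here (LHS = RHS)
B. LHS = ln(4) ≈ 1.386, RHS = 2·ln(2) ≈ 1.386 → holds here (LHS = RHS)
C. LHS = tan(4) ≈ 1.158, RHS = 2·tan(2) ≈ -4.37 → fails here (LHS ≠ RHS)

Answer: C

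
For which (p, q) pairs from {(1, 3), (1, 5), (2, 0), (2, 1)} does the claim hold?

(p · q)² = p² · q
(2, 0), (2, 1)

Testing each pair:
(1, 3): LHS = 9, RHS = 3 → fails
(1, 5): LHS = 25, RHS = 5 → fails
(2, 0): LHS = 0, RHS = 0 → holds
(2, 1): LHS = 4, RHS = 4 → holds

2 of 4 pairs satisfy the claim.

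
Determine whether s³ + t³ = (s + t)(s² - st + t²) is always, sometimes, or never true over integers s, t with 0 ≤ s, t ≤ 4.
The identity holds for every pair in the range. For instance at (s, t) = (0, 2): both sides equal 8.

Answer: Always true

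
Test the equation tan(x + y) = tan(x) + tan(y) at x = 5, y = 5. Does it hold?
Fails

Substituting x = 5, y = 5:

LHS = tan(5 + 5) = tan(10) ≈ 0.6484
RHS = tan(5) + tan(5) = 2·tan(5) ≈ -6.761

LHS ≠ RHS, so the equation does not hold at this point.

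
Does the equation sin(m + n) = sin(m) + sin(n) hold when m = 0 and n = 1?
Holds

Substituting m = 0, n = 1:

LHS = sin(0 + 1) = sin(1) ≈ 0.8415
RHS = sin(0) + sin(1) = sin(1) ≈ 0.8415

LHS = RHS, so the equation holds at this point.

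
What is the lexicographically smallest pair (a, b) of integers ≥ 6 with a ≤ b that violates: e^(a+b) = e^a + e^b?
Substituting (6, 6) into the claim:
LHS = e^(6+6) = e^12 ≈ 162754.8
RHS = e^6 + e^6 = 2·e^6 ≈ 806.9

Since LHS ≠ RHS, this pair disproves the claim, and no lexicographically smaller pair (a ≤ b, integers ≥ 6) does.

For instance (6, 8) is also a counterexample (LHS = e^14 ≈ 1202604.3, RHS = e^6 + e^8 ≈ 3384), but it's lexicographically larger.

Answer: (a, b) = (6, 6)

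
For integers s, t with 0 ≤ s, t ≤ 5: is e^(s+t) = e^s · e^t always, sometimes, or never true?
The identity holds for every pair in the range. For instance at (s, t) = (5, 4): both sides equal e^9 ≈ 8103.

Answer: Always true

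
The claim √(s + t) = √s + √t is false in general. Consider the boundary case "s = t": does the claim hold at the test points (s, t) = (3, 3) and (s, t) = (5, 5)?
At (3, 3): LHS = √(6) ≈ 2.449 ≠ RHS = 2·√(3) ≈ 3.464
At (5, 5): LHS = √(10) ≈ 3.162 ≠ RHS = 2·√(5) ≈ 4.472

Answer: No, fails at both test points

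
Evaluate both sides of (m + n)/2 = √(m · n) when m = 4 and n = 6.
LHS = (4 + 6)/2 = 5
RHS = √(4 · 6) = 2·√(6) ≈ 4.899

LHS ≠ RHS (they differ by about 0.101), so the equation does not hold here.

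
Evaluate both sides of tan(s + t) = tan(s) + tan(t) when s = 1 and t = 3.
LHS = tan(1 + 3) = tan(4) ≈ 1.158
RHS = tan(1) + tan(3) ≈ 1.415

LHS ≠ RHS (they differ by about 0.257), so the equation does not hold here.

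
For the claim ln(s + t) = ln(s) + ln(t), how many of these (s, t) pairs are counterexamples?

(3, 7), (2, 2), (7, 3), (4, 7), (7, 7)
4

Testing each pair:
(3, 7): LHS = ln(10) ≈ 2.303, RHS = ln(3) + ln(7) ≈ 3.045 → counterexample
(2, 2): LHS = ln(4) ≈ 1.386, RHS = 2·ln(2) ≈ 1.386 → satisfies claim
(7, 3): LHS = ln(10) ≈ 2.303, RHS = ln(3) + ln(7) ≈ 3.045 → counterexample
(4, 7): LHS = ln(11) ≈ 2.398, RHS = ln(4) + ln(7) ≈ 3.332 → counterexample
(7, 7): LHS = ln(14) ≈ 2.639, RHS = 2·ln(7) ≈ 3.892 → counterexample

That makes 4 counterexamples.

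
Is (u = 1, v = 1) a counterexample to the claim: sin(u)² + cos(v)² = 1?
Substituting u = 1, v = 1:
LHS = sin(1)² + cos(1)² = 1
RHS = 1

The sides agree, so this pair does not disprove the claim.

Answer: No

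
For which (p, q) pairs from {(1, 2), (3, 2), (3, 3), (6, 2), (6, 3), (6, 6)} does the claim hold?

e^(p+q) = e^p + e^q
None

Testing each pair:
(1, 2): LHS = e^3 ≈ 20.09, RHS = e + e^2 ≈ 10.11 → fails
(3, 2): LHS = e^5 ≈ 148.4, RHS = e^2 + e^3 ≈ 27.47 → fails
(3, 3): LHS = e^6 ≈ 403.4, RHS = 2·e^3 ≈ 40.17 → fails
(6, 2): LHS = e^8 ≈ 2981, RHS = e^2 + e^6 ≈ 410.8 → fails
(6, 3): LHS = e^9 ≈ 8103, RHS = e^3 + e^6 ≈ 423.5 → fails
(6, 6): LHS = e^12 ≈ 162754.8, RHS = 2·e^6 ≈ 806.9 → fails

No pair satisfies the claim.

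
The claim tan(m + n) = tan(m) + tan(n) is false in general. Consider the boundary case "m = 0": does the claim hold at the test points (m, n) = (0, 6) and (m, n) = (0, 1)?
At (0, 6): LHS = tan(6) ≈ -0.291, RHS = tan(6) ≈ -0.291 → equal
At (0, 1): LHS = tan(1) ≈ 1.557, RHS = tan(1) ≈ 1.557 → equal

So the claim does hold at both of these boundary points, even though it is not an identity.

Answer: Yes, holds at both test points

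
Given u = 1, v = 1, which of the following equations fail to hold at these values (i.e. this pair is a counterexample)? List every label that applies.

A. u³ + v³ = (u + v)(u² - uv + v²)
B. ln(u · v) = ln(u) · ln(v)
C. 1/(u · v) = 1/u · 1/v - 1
C

Evaluating each claim at the given values:
A. LHS = 2, RHS = 2 → holds here (LHS = RHS)
B. LHS = 0, RHS = 0 → holds here (LHS = RHS)
C. LHS = 1, RHS = 0 → fails here (LHS ≠ RHS)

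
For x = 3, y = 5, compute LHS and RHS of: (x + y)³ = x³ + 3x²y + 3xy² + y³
LHS = (3 + 5)³ = 512
RHS = 3³ + 3·3²·5 + 3·3·5² + 5³ = 512

LHS = RHS: the two sides agree.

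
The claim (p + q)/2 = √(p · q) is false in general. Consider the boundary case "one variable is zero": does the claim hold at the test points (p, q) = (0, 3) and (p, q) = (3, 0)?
No, fails at both test points

At (0, 3): LHS = 3/2 ≠ RHS = 0
At (3, 0): LHS = 3/2 ≠ RHS = 0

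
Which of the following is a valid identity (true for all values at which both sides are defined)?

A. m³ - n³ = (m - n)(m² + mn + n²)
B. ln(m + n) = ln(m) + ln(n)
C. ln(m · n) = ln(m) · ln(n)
A

A: holds — e.g. at (3, 4), both sides equal -37.
B: fails at (2, 3) — LHS = ln(5) ≈ 1.609, RHS = ln(2) + ln(3) ≈ 1.792.
C: fails at (3, 5) — LHS = ln(15) ≈ 2.708, RHS = ln(3)·ln(5) ≈ 1.768.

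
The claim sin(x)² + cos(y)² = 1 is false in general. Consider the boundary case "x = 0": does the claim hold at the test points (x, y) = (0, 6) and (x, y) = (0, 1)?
No, fails at both test points

At (0, 6): LHS = cos(6)² ≈ 0.9219 ≠ RHS = 1
At (0, 1): LHS = cos(1)² ≈ 0.2919 ≠ RHS = 1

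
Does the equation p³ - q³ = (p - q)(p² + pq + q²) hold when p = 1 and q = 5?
Holds

Substituting p = 1, q = 5:

LHS = 1³ - 5³ = -124
RHS = (1 - 5)(1² + 1·5 + 5²) = -124

LHS = RHS, so the equation holds at this point.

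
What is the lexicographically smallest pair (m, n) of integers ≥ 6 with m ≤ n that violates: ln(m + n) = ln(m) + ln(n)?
Substituting (6, 6) into the claim:
LHS = ln(6 + 6) = ln(12) ≈ 2.485
RHS = ln(6) + ln(6) = 2·ln(6) ≈ 3.584

Since LHS ≠ RHS, this pair disproves the claim, and no lexicographically smaller pair (m ≤ n, integers ≥ 6) does.

For instance (7, 12) is also a counterexample (LHS = ln(19) ≈ 2.944, RHS = ln(7) + ln(12) ≈ 4.431), but it's lexicographically larger.

Answer: (m, n) = (6, 6)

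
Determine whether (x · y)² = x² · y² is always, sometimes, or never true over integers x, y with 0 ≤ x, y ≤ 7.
Always true

The identity holds for every pair in the range. For instance at (x, y) = (4, 2): both sides equal 64.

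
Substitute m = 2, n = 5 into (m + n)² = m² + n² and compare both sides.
LHS = (2 + 5)² = 49
RHS = 2² + 5² = 29

LHS ≠ RHS, so the equation does not hold here.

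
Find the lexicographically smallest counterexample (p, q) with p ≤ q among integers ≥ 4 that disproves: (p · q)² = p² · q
(p, q) = (4, 4)

Substituting (4, 4) into the claim:
LHS = (4 · 4)² = 256
RHS = 4² · 4 = 64

Since LHS ≠ RHS, this pair disproves the claim, and no lexicographically smaller pair (p ≤ q, integers ≥ 4) does.

For instance (6, 6) is also a counterexample (LHS = 1296, RHS = 216), but it's lexicographically larger.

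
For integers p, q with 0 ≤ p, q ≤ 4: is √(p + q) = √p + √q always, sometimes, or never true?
Sometimes true

It holds at (p, q) = (4, 0) (both sides equal 2), but fails at (p, q) = (2, 1) (LHS = √(3) ≈ 1.732, RHS = 1 + √(2) ≈ 2.414).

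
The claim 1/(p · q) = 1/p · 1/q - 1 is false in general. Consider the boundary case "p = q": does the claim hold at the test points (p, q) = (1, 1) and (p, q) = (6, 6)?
At (1, 1): LHS = 1 ≠ RHS = 0
At (6, 6): LHS = 1/36 ≠ RHS = -35/36

Answer: No, fails at both test points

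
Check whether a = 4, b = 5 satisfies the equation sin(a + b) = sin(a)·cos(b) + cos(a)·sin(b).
Holds

Substituting a = 4, b = 5:

LHS = sin(4 + 5) = sin(9) ≈ 0.4121
RHS = sin(4)·cos(5) + cos(4)·sin(5) = sin(4)·cos(5) + sin(5)·cos(4) ≈ 0.4121

LHS = RHS, so the equation holds at this point.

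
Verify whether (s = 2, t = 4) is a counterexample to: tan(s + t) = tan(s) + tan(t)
Substituting s = 2, t = 4:
LHS = tan(2 + 4) = tan(6) ≈ -0.291
RHS = tan(2) + tan(4) ≈ -1.027

Since LHS ≠ RHS, this pair disproves the claim.

Answer: Yes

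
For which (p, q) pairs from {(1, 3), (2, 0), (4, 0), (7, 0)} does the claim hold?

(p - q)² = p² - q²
(2, 0), (4, 0), (7, 0)

Testing each pair:
(1, 3): LHS = 4, RHS = -8 → fails
(2, 0): LHS = 4, RHS = 4 → holds
(4, 0): LHS = 16, RHS = 16 → holds
(7, 0): LHS = 49, RHS = 49 → holds

3 of 4 pairs satisfy the claim.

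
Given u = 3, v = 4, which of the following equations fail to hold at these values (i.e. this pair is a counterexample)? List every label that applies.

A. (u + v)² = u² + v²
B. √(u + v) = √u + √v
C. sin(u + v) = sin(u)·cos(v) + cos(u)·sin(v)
A, B

Evaluating each claim at the given values:
A. LHS = 49, RHS = 25 → fails here (LHS ≠ RHS)
B. LHS = √(7) ≈ 2.646, RHS = √(3) + 2 ≈ 3.732 → fails here (LHS ≠ RHS)
C. LHS = sin(7) ≈ 0.657, RHS = sin(3)·cos(4) + sin(4)·cos(3) ≈ 0.657 → holds here (LHS = RHS)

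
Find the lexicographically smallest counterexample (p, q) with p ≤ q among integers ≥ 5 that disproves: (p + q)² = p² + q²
(p, q) = (5, 5)

Substituting (5, 5) into the claim:
LHS = (5 + 5)² = 100
RHS = 5² + 5² = 50

Since LHS ≠ RHS, this pair disproves the claim, and no lexicographically smaller pair (p ≤ q, integers ≥ 5) does.

For instance (10, 12) is also a counterexample (LHS = 484, RHS = 244), but it's lexicographically larger.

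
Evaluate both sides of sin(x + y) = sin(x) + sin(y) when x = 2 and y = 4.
LHS = sin(2 + 4) = sin(6) ≈ -0.2794
RHS = sin(2) + sin(4) ≈ 0.1525

LHS ≠ RHS (they differ by about 0.4319), so the equation does not hold here.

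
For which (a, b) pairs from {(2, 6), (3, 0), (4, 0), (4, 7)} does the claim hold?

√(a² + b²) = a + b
Testing each pair:
(2, 6): LHS = 2·√(10) ≈ 6.325, RHS = 8 → fails
(3, 0): LHS = 3, RHS = 3 → holds
(4, 0): LHS = 4, RHS = 4 → holds
(4, 7): LHS = √(65) ≈ 8.062, RHS = 11 → fails

2 of 4 pairs satisfy the claim.

Answer: (3, 0), (4, 0)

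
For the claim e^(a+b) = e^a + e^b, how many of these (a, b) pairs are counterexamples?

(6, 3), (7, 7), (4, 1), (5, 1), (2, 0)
5

Testing each pair:
(6, 3): LHS = e^9 ≈ 8103, RHS = e^3 + e^6 ≈ 423.5 → counterexample
(7, 7): LHS = e^14 ≈ 1202604.3, RHS = 2·e^7 ≈ 2193 → counterexample
(4, 1): LHS = e^5 ≈ 148.4, RHS = e + e^4 ≈ 57.32 → counterexample
(5, 1): LHS = e^6 ≈ 403.4, RHS = e + e^5 ≈ 151.1 → counterexample
(2, 0): LHS = e^2 ≈ 7.389, RHS = 1 + e^2 ≈ 8.389 → counterexample

That makes 5 counterexamples.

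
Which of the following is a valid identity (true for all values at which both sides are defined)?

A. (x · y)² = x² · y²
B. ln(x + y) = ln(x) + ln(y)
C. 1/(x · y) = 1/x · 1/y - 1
A

A: holds — e.g. at (5, 5), both sides equal 625.
B: fails at (2, 7) — LHS = ln(9) ≈ 2.197, RHS = ln(2) + ln(7) ≈ 2.639.
C: fails at (3, 3) — LHS = 1/9, RHS = -8/9.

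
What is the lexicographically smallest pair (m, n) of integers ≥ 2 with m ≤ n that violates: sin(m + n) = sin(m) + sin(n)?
Substituting (2, 2) into the claim:
LHS = sin(2 + 2) = sin(4) ≈ -0.7568
RHS = sin(2) + sin(2) = 2·sin(2) ≈ 1.819

Since LHS ≠ RHS, this pair disproves the claim, and no lexicographically smaller pair (m ≤ n, integers ≥ 2) does.

For instance (4, 7) is also a counterexample (LHS = sin(11) ≈ -1, RHS = sin(4) + sin(7) ≈ -0.09982), but it's lexicographically larger.

Answer: (m, n) = (2, 2)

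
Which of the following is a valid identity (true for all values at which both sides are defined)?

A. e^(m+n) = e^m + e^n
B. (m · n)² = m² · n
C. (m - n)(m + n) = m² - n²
C

A: fails at (2, 5) — LHS = e^7 ≈ 1097, RHS = e^2 + e^5 ≈ 155.8.
B: fails at (4, 6) — LHS = 576, RHS = 96.
C: holds — e.g. at (2, 2), both sides equal 0.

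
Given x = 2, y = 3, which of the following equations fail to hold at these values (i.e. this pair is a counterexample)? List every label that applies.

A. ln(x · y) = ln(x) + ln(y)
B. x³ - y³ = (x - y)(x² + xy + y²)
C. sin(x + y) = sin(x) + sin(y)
C

Evaluating each claim at the given values:
A. LHS = ln(6) ≈ 1.792, RHS = ln(2) + ln(3) ≈ 1.792 → holds here (LHS = RHS)
B. LHS = -19, RHS = -19 → holds here (LHS = RHS)
C. LHS = sin(5) ≈ -0.9589, RHS = sin(3) + sin(2) ≈ 1.05 → fails here (LHS ≠ RHS)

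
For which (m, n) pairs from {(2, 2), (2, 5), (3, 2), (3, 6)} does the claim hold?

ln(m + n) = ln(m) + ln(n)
Testing each pair:
(2, 2): LHS = ln(4) ≈ 1.386, RHS = 2·ln(2) ≈ 1.386 → holds
(2, 5): LHS = ln(7) ≈ 1.946, RHS = ln(2) + ln(5) ≈ 2.303 → fails
(3, 2): LHS = ln(5) ≈ 1.609, RHS = ln(2) + ln(3) ≈ 1.792 → fails
(3, 6): LHS = ln(9) ≈ 2.197, RHS = ln(3) + ln(6) ≈ 2.89 → fails

1 of 4 pairs satisfies the claim.

Answer: (2, 2)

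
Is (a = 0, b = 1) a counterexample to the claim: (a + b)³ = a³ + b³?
Substituting a = 0, b = 1:
LHS = (0 + 1)³ = 1
RHS = 0³ + 1³ = 1

The sides agree, so this pair does not disprove the claim.

Answer: No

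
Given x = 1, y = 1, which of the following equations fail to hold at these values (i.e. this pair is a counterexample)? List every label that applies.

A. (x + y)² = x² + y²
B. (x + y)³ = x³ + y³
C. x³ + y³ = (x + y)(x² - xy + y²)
A, B

Evaluating each claim at the given values:
A. LHS = 4, RHS = 2 → fails here (LHS ≠ RHS)
B. LHS = 8, RHS = 2 → fails here (LHS ≠ RHS)
C. LHS = 2, RHS = 2 → holds here (LHS = RHS)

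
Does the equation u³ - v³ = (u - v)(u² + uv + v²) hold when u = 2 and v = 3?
Substituting u = 2, v = 3:

LHS = 2³ - 3³ = -19
RHS = (2 - 3)(2² + 2·3 + 3²) = -19

LHS = RHS, so the equation holds at this point.

Answer: Holds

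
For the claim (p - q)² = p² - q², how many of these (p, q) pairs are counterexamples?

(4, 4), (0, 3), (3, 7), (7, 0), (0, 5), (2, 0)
Testing each pair:
(4, 4): LHS = 0, RHS = 0 → satisfies claim
(0, 3): LHS = 9, RHS = -9 → counterexample
(3, 7): LHS = 16, RHS = -40 → counterexample
(7, 0): LHS = 49, RHS = 49 → satisfies claim
(0, 5): LHS = 25, RHS = -25 → counterexample
(2, 0): LHS = 4, RHS = 4 → satisfies claim

That makes 3 counterexamples.

Answer: 3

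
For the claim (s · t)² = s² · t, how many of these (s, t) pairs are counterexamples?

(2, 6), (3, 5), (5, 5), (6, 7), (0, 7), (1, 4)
5

Testing each pair:
(2, 6): LHS = 144, RHS = 24 → counterexample
(3, 5): LHS = 225, RHS = 45 → counterexample
(5, 5): LHS = 625, RHS = 125 → counterexample
(6, 7): LHS = 1764, RHS = 252 → counterexample
(0, 7): LHS = 0, RHS = 0 → satisfies claim
(1, 4): LHS = 16, RHS = 4 → counterexample

That makes 5 counterexamples.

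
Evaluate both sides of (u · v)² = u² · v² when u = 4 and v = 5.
LHS = (4 · 5)² = 400
RHS = 4² · 5² = 400

LHS = RHS: the two sides agree.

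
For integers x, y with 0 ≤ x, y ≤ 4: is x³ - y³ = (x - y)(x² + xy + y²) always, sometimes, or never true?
The identity holds for every pair in the range. For instance at (x, y) = (4, 0): both sides equal 64.

Answer: Always true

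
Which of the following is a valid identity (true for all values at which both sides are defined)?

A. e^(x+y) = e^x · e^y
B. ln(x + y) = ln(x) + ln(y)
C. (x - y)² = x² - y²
A

A: holds — e.g. at (5, 8), both sides equal e^13 ≈ 442413.4.
B: fails at (2, 3) — LHS = ln(5) ≈ 1.609, RHS = ln(2) + ln(3) ≈ 1.792.
C: fails at (1, 2) — LHS = 1, RHS = -3.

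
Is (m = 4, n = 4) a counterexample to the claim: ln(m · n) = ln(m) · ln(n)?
Substituting m = 4, n = 4:
LHS = ln(4 · 4) = ln(16) ≈ 2.773
RHS = ln(4) · ln(4) = ln(4)² ≈ 1.922

Since LHS ≠ RHS, this pair disproves the claim.

Answer: Yes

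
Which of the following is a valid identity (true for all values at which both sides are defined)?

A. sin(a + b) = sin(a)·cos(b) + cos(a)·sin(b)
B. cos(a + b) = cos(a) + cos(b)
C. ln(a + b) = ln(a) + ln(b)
A: holds — e.g. at (1, 4), both sides equal sin(5) ≈ -0.9589.
B: fails at (4, 6) — LHS = cos(10) ≈ -0.8391, RHS = cos(4) + cos(6) ≈ 0.3065.
C: fails at (2, 3) — LHS = ln(5) ≈ 1.609, RHS = ln(2) + ln(3) ≈ 1.792.

Answer: A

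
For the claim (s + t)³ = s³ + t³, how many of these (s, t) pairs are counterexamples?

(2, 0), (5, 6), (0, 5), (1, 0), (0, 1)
1

Testing each pair:
(2, 0): LHS = 8, RHS = 8 → satisfies claim
(5, 6): LHS = 1331, RHS = 341 → counterexample
(0, 5): LHS = 125, RHS = 125 → satisfies claim
(1, 0): LHS = 1, RHS = 1 → satisfies claim
(0, 1): LHS = 1, RHS = 1 → satisfies claim

That makes 1 counterexample.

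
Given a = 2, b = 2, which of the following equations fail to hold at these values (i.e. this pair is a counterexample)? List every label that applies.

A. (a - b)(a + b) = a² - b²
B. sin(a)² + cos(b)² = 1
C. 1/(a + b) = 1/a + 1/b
C

Evaluating each claim at the given values:
A. LHS = 0, RHS = 0 → holds here (LHS = RHS)
B. LHS = cos(2)² + sin(2)² = 1, RHS = 1 → holds here (LHS = RHS)
C. LHS = 1/4, RHS = 1 → fails here (LHS ≠ RHS)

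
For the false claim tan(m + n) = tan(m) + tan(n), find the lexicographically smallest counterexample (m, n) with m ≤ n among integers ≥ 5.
(m, n) = (5, 5)

Substituting (5, 5) into the claim:
LHS = tan(5 + 5) = tan(10) ≈ 0.6484
RHS = tan(5) + tan(5) = 2·tan(5) ≈ -6.761

Since LHS ≠ RHS, this pair disproves the claim, and no lexicographically smaller pair (m ≤ n, integers ≥ 5) does.

For instance (9, 11) is also a counterexample (LHS = tan(20) ≈ 2.237, RHS = tan(11) + tan(9) ≈ -226.4), but it's lexicographically larger.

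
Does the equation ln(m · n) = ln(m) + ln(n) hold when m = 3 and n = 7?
Holds

Substituting m = 3, n = 7:

LHS = ln(3 · 7) = ln(21) ≈ 3.045
RHS = ln(3) + ln(7) ≈ 3.045

LHS = RHS, so the equation holds at this point.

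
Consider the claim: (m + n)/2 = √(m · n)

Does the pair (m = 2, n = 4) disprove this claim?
Yes

Substituting m = 2, n = 4:
LHS = (2 + 4)/2 = 3
RHS = √(2 · 4) = 2·√(2) ≈ 2.828

Since LHS ≠ RHS, this pair disproves the claim.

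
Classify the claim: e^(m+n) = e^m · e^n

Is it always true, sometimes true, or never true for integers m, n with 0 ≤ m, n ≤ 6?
The identity holds for every pair in the range. For instance at (m, n) = (4, 4): both sides equal e^8 ≈ 2981.

Answer: Always true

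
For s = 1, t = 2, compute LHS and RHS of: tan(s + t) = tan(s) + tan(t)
LHS = tan(1 + 2) = tan(3) ≈ -0.1425
RHS = tan(1) + tan(2) ≈ -0.6276

LHS ≠ RHS (they differ by about 0.4851), so the equation does not hold here.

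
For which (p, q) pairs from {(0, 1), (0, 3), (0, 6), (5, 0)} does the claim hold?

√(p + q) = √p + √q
Testing each pair:
(0, 1): LHS = 1, RHS = 1 → holds
(0, 3): LHS = √(3) ≈ 1.732, RHS = √(3) ≈ 1.732 → holds
(0, 6): LHS = √(6) ≈ 2.449, RHS = √(6) ≈ 2.449 → holds
(5, 0): LHS = √(5) ≈ 2.236, RHS = √(5) ≈ 2.236 → holds

Every pair satisfies the claim.

Answer: All pairs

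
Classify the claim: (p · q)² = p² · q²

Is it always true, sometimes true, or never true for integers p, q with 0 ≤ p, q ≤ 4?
Always true

The identity holds for every pair in the range. For instance at (p, q) = (4, 4): both sides equal 256.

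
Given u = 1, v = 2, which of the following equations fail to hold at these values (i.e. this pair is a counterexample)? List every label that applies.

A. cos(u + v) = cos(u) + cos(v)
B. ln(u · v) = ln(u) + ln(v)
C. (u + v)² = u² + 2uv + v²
A

Evaluating each claim at the given values:
A. LHS = cos(3) ≈ -0.99, RHS = cos(2) + cos(1) ≈ 0.1242 → fails here (LHS ≠ RHS)
B. LHS = ln(2) ≈ 0.6931, RHS = ln(2) ≈ 0.6931 → holds here (LHS = RHS)
C. LHS = 9, RHS = 9 → holds here (LHS = RHS)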